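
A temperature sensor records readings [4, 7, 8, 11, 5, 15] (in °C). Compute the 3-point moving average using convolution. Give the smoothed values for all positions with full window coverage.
3-point moving average kernel = [1, 1, 1]. Apply in 'valid' mode (full window coverage): avg[0] = (4 + 7 + 8) / 3 = 6.33; avg[1] = (7 + 8 + 11) / 3 = 8.67; avg[2] = (8 + 11 + 5) / 3 = 8.0; avg[3] = (11 + 5 + 15) / 3 = 10.33. Smoothed values: [6.33, 8.67, 8.0, 10.33]

[6.33, 8.67, 8.0, 10.33]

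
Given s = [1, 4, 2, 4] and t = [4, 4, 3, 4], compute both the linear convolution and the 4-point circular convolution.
Linear: y_lin[0] = 1×4 = 4; y_lin[1] = 1×4 + 4×4 = 20; y_lin[2] = 1×3 + 4×4 + 2×4 = 27; y_lin[3] = 1×4 + 4×3 + 2×4 + 4×4 = 40; y_lin[4] = 4×4 + 2×3 + 4×4 = 38; y_lin[5] = 2×4 + 4×3 = 20; y_lin[6] = 4×4 = 16 → [4, 20, 27, 40, 38, 20, 16]. Circular (length 4): y[0] = 1×4 + 4×4 + 2×3 + 4×4 = 42; y[1] = 1×4 + 4×4 + 2×4 + 4×3 = 40; y[2] = 1×3 + 4×4 + 2×4 + 4×4 = 43; y[3] = 1×4 + 4×3 + 2×4 + 4×4 = 40 → [42, 40, 43, 40]

Linear: [4, 20, 27, 40, 38, 20, 16], Circular: [42, 40, 43, 40]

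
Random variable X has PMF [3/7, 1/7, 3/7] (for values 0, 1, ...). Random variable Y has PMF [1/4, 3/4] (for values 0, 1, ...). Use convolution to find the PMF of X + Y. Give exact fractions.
P(X+Y=k) = Σ_i P(X=i)·P(Y=k-i) — a convolution of [3/7, 1/7, 3/7] and [1/4, 3/4]. P(X+Y=0) = (3/7)×(1/4) = 3/28; P(X+Y=1) = (3/7)×(3/4) + (1/7)×(1/4) = 9/28 + 1/28 = 5/14; P(X+Y=2) = (1/7)×(3/4) + (3/7)×(1/4) = 3/28 + 3/28 = 3/14; P(X+Y=3) = (3/7)×(3/4) = 9/28. PMF: [3/28, 5/14, 3/14, 9/28] (sums to 1 ✓)

[3/28, 5/14, 3/14, 9/28]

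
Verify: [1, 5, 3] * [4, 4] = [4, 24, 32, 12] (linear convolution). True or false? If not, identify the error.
Recompute linear convolution of [1, 5, 3] and [4, 4]: y[0] = 1×4 = 4; y[1] = 1×4 + 5×4 = 24; y[2] = 5×4 + 3×4 = 32; y[3] = 3×4 = 12 → [4, 24, 32, 12]. Given [4, 24, 32, 12] matches, so answer: Yes

Yes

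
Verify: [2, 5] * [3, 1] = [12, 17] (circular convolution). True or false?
Recompute circular convolution of [2, 5] and [3, 1]: y[0] = 2×3 + 5×1 = 11; y[1] = 2×1 + 5×3 = 17 → [11, 17]. Compare to given [12, 17]: they differ at index 0: given 12, correct 11, so answer: No

No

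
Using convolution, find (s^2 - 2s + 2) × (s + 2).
Ascending coefficients: a = [2, -2, 1], b = [2, 1]. c[0] = 2×2 = 4; c[1] = 2×1 + -2×2 = -2; c[2] = -2×1 + 1×2 = 0; c[3] = 1×1 = 1. Result coefficients: [4, -2, 0, 1] → s^3 - 2s + 4

s^3 - 2s + 4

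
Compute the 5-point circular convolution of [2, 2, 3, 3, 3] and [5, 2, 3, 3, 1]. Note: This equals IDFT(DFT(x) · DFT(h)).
Either evaluate y[k] = Σ_j x[j]·h[(k-j) mod 5] directly, or use IDFT(DFT(x) · DFT(h)). y[0] = 2×5 + 2×1 + 3×3 + 3×3 + 3×2 = 36; y[1] = 2×2 + 2×5 + 3×1 + 3×3 + 3×3 = 35; y[2] = 2×3 + 2×2 + 3×5 + 3×1 + 3×3 = 37; y[3] = 2×3 + 2×3 + 3×2 + 3×5 + 3×1 = 36; y[4] = 2×1 + 2×3 + 3×3 + 3×2 + 3×5 = 38. Result: [36, 35, 37, 36, 38]

[36, 35, 37, 36, 38]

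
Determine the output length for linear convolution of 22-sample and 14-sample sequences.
Linear/full convolution length: m + n - 1 = 22 + 14 - 1 = 35

35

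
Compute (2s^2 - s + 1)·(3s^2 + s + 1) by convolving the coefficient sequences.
Ascending coefficients: a = [1, -1, 2], b = [1, 1, 3]. c[0] = 1×1 = 1; c[1] = 1×1 + -1×1 = 0; c[2] = 1×3 + -1×1 + 2×1 = 4; c[3] = -1×3 + 2×1 = -1; c[4] = 2×3 = 6. Result coefficients: [1, 0, 4, -1, 6] → 6s^4 - s^3 + 4s^2 + 1

6s^4 - s^3 + 4s^2 + 1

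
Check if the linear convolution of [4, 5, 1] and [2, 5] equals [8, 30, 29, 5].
Recompute linear convolution of [4, 5, 1] and [2, 5]: y[0] = 4×2 = 8; y[1] = 4×5 + 5×2 = 30; y[2] = 5×5 + 1×2 = 27; y[3] = 1×5 = 5 → [8, 30, 27, 5]. Compare to given [8, 30, 29, 5]: they differ at index 2: given 29, correct 27, so answer: No

No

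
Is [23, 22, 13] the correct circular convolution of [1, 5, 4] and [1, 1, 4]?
Recompute circular convolution of [1, 5, 4] and [1, 1, 4]: y[0] = 1×1 + 5×4 + 4×1 = 25; y[1] = 1×1 + 5×1 + 4×4 = 22; y[2] = 1×4 + 5×1 + 4×1 = 13 → [25, 22, 13]. Compare to given [23, 22, 13]: they differ at index 0: given 23, correct 25, so answer: No

No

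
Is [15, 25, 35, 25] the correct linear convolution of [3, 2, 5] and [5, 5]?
Recompute linear convolution of [3, 2, 5] and [5, 5]: y[0] = 3×5 = 15; y[1] = 3×5 + 2×5 = 25; y[2] = 2×5 + 5×5 = 35; y[3] = 5×5 = 25 → [15, 25, 35, 25]. Given [15, 25, 35, 25] matches, so answer: Yes

Yes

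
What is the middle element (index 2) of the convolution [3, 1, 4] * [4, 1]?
Use y[k] = Σ_i a[i]·b[k-i] at k=2. y[2] = 1×1 + 4×4 = 17

17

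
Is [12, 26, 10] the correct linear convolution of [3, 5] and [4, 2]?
Recompute linear convolution of [3, 5] and [4, 2]: y[0] = 3×4 = 12; y[1] = 3×2 + 5×4 = 26; y[2] = 5×2 = 10 → [12, 26, 10]. Given [12, 26, 10] matches, so answer: Yes

Yes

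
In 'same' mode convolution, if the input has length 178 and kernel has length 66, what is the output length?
'Same' mode returns an output with the same length as the input: 178

178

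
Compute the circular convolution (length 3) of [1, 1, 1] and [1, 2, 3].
Use y[k] = Σ_j u[j]·v[(k-j) mod 3]. y[0] = 1×1 + 1×3 + 1×2 = 6; y[1] = 1×2 + 1×1 + 1×3 = 6; y[2] = 1×3 + 1×2 + 1×1 = 6. Result: [6, 6, 6]

[6, 6, 6]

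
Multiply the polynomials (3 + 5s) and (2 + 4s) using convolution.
Ascending coefficients: a = [3, 5], b = [2, 4]. c[0] = 3×2 = 6; c[1] = 3×4 + 5×2 = 22; c[2] = 5×4 = 20. Result coefficients: [6, 22, 20] → 6 + 22s + 20s^2

6 + 22s + 20s^2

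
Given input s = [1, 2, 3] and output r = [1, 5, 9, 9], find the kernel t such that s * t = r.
Output length 4 = len(s) + len(t) - 1 ⇒ len(t) = 2. Solve t forward using t[k] = (r[k] - Σ_{i≥1} s[i]·t[k-i]) / s[0]: t[0] = r[0] / s[0] = 1 / 1 = 1; t[1] = (r[1] - 2×1) / s[0] = (5 - 2×1) / 1 = 3. So t = [1, 3]. Forward-check [1, 2, 3] * [1, 3]: r[0] = 1×1 = 1; r[1] = 1×3 + 2×1 = 5; r[2] = 2×3 + 3×1 = 9; r[3] = 3×3 = 9 → [1, 5, 9, 9] ✓

[1, 3]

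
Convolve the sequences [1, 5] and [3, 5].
y[0] = 1×3 = 3; y[1] = 1×5 + 5×3 = 20; y[2] = 5×5 = 25

[3, 20, 25]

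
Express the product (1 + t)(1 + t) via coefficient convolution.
Ascending coefficients: a = [1, 1], b = [1, 1]. c[0] = 1×1 = 1; c[1] = 1×1 + 1×1 = 2; c[2] = 1×1 = 1. Result coefficients: [1, 2, 1] → 1 + 2t + t^2

1 + 2t + t^2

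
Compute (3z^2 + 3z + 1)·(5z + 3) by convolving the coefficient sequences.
Ascending coefficients: a = [1, 3, 3], b = [3, 5]. c[0] = 1×3 = 3; c[1] = 1×5 + 3×3 = 14; c[2] = 3×5 + 3×3 = 24; c[3] = 3×5 = 15. Result coefficients: [3, 14, 24, 15] → 15z^3 + 24z^2 + 14z + 3

15z^3 + 24z^2 + 14z + 3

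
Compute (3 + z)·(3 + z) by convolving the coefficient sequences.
Ascending coefficients: a = [3, 1], b = [3, 1]. c[0] = 3×3 = 9; c[1] = 3×1 + 1×3 = 6; c[2] = 1×1 = 1. Result coefficients: [9, 6, 1] → 9 + 6z + z^2

9 + 6z + z^2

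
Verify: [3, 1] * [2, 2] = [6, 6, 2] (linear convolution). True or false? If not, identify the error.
Recompute linear convolution of [3, 1] and [2, 2]: y[0] = 3×2 = 6; y[1] = 3×2 + 1×2 = 8; y[2] = 1×2 = 2 → [6, 8, 2]. Compare to given [6, 6, 2]: they differ at index 1: given 6, correct 8, so answer: No

No. Error at index 1: given 6, correct 8.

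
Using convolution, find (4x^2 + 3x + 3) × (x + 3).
Ascending coefficients: a = [3, 3, 4], b = [3, 1]. c[0] = 3×3 = 9; c[1] = 3×1 + 3×3 = 12; c[2] = 3×1 + 4×3 = 15; c[3] = 4×1 = 4. Result coefficients: [9, 12, 15, 4] → 4x^3 + 15x^2 + 12x + 9

4x^3 + 15x^2 + 12x + 9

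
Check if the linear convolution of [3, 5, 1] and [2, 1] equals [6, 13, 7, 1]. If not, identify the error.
Recompute linear convolution of [3, 5, 1] and [2, 1]: y[0] = 3×2 = 6; y[1] = 3×1 + 5×2 = 13; y[2] = 5×1 + 1×2 = 7; y[3] = 1×1 = 1 → [6, 13, 7, 1]. Given [6, 13, 7, 1] matches, so answer: Yes

Yes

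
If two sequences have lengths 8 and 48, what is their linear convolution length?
Linear/full convolution length: m + n - 1 = 8 + 48 - 1 = 55

55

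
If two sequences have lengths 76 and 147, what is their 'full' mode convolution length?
Linear/full convolution length: m + n - 1 = 76 + 147 - 1 = 222

222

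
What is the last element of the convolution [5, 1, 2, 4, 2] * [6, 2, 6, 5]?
Use y[k] = Σ_i a[i]·b[k-i] at k=7. y[7] = 2×5 = 10

10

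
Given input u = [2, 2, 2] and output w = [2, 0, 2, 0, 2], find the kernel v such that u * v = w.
Output length 5 = len(u) + len(v) - 1 ⇒ len(v) = 3. Solve v forward using v[k] = (w[k] - Σ_{i≥1} u[i]·v[k-i]) / u[0]: v[0] = w[0] / u[0] = 2 / 2 = 1; v[1] = (w[1] - 2×1) / u[0] = (0 - 2×1) / 2 = -1; v[2] = (w[2] - 2×-1 - 2×1) / u[0] = (2 - 2×-1 - 2×1) / 2 = 1. So v = [1, -1, 1]. Forward-check [2, 2, 2] * [1, -1, 1]: w[0] = 2×1 = 2; w[1] = 2×-1 + 2×1 = 0; w[2] = 2×1 + 2×-1 + 2×1 = 2; w[3] = 2×1 + 2×-1 = 0; w[4] = 2×1 = 2 → [2, 0, 2, 0, 2] ✓

[1, -1, 1]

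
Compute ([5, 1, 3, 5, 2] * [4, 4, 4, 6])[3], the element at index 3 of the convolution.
Use y[k] = Σ_i a[i]·b[k-i] at k=3. y[3] = 5×6 + 1×4 + 3×4 + 5×4 = 66

66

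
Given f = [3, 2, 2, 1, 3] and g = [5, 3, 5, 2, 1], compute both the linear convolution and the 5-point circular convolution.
Linear: y_lin[0] = 3×5 = 15; y_lin[1] = 3×3 + 2×5 = 19; y_lin[2] = 3×5 + 2×3 + 2×5 = 31; y_lin[3] = 3×2 + 2×5 + 2×3 + 1×5 = 27; y_lin[4] = 3×1 + 2×2 + 2×5 + 1×3 + 3×5 = 35; y_lin[5] = 2×1 + 2×2 + 1×5 + 3×3 = 20; y_lin[6] = 2×1 + 1×2 + 3×5 = 19; y_lin[7] = 1×1 + 3×2 = 7; y_lin[8] = 3×1 = 3 → [15, 19, 31, 27, 35, 20, 19, 7, 3]. Circular (length 5): y[0] = 3×5 + 2×1 + 2×2 + 1×5 + 3×3 = 35; y[1] = 3×3 + 2×5 + 2×1 + 1×2 + 3×5 = 38; y[2] = 3×5 + 2×3 + 2×5 + 1×1 + 3×2 = 38; y[3] = 3×2 + 2×5 + 2×3 + 1×5 + 3×1 = 30; y[4] = 3×1 + 2×2 + 2×5 + 1×3 + 3×5 = 35 → [35, 38, 38, 30, 35]

Linear: [15, 19, 31, 27, 35, 20, 19, 7, 3], Circular: [35, 38, 38, 30, 35]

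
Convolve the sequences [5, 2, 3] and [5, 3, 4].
y[0] = 5×5 = 25; y[1] = 5×3 + 2×5 = 25; y[2] = 5×4 + 2×3 + 3×5 = 41; y[3] = 2×4 + 3×3 = 17; y[4] = 3×4 = 12

[25, 25, 41, 17, 12]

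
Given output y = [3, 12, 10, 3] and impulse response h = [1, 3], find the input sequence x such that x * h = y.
Deconvolve y=[3, 12, 10, 3] by h=[1, 3]. Since h[0]=1, solve forward: x[0] = y[0] / 1 = 3; x[1] = (y[1] - 3×3) / 1 = 3; x[2] = (y[2] - 3×3) / 1 = 1. So x = [3, 3, 1]. Check by forward convolution: y[0] = 3×1 = 3; y[1] = 3×3 + 3×1 = 12; y[2] = 3×3 + 1×1 = 10; y[3] = 1×3 = 3

[3, 3, 1]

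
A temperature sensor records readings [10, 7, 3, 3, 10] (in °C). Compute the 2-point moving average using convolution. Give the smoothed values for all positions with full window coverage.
2-point moving average kernel = [1, 1]. Apply in 'valid' mode (full window coverage): avg[0] = (10 + 7) / 2 = 8.5; avg[1] = (7 + 3) / 2 = 5.0; avg[2] = (3 + 3) / 2 = 3.0; avg[3] = (3 + 10) / 2 = 6.5. Smoothed values: [8.5, 5.0, 3.0, 6.5]

[8.5, 5.0, 3.0, 6.5]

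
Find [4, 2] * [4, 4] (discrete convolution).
y[0] = 4×4 = 16; y[1] = 4×4 + 2×4 = 24; y[2] = 2×4 = 8

[16, 24, 8]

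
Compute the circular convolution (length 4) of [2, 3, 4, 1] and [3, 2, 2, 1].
Use y[k] = Σ_j x[j]·h[(k-j) mod 4]. y[0] = 2×3 + 3×1 + 4×2 + 1×2 = 19; y[1] = 2×2 + 3×3 + 4×1 + 1×2 = 19; y[2] = 2×2 + 3×2 + 4×3 + 1×1 = 23; y[3] = 2×1 + 3×2 + 4×2 + 1×3 = 19. Result: [19, 19, 23, 19]

[19, 19, 23, 19]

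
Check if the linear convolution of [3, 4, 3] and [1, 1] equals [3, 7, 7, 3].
Recompute linear convolution of [3, 4, 3] and [1, 1]: y[0] = 3×1 = 3; y[1] = 3×1 + 4×1 = 7; y[2] = 4×1 + 3×1 = 7; y[3] = 3×1 = 3 → [3, 7, 7, 3]. Given [3, 7, 7, 3] matches, so answer: Yes

Yes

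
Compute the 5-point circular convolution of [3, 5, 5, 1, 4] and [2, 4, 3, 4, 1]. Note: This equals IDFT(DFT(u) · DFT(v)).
Either evaluate y[k] = Σ_j u[j]·v[(k-j) mod 5] directly, or use IDFT(DFT(u) · DFT(v)). y[0] = 3×2 + 5×1 + 5×4 + 1×3 + 4×4 = 50; y[1] = 3×4 + 5×2 + 5×1 + 1×4 + 4×3 = 43; y[2] = 3×3 + 5×4 + 5×2 + 1×1 + 4×4 = 56; y[3] = 3×4 + 5×3 + 5×4 + 1×2 + 4×1 = 53; y[4] = 3×1 + 5×4 + 5×3 + 1×4 + 4×2 = 50. Result: [50, 43, 56, 53, 50]

[50, 43, 56, 53, 50]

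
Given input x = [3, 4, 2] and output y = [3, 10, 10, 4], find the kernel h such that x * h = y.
Output length 4 = len(x) + len(h) - 1 ⇒ len(h) = 2. Solve h forward using h[k] = (y[k] - Σ_{i≥1} x[i]·h[k-i]) / x[0]: h[0] = y[0] / x[0] = 3 / 3 = 1; h[1] = (y[1] - 4×1) / x[0] = (10 - 4×1) / 3 = 2. So h = [1, 2]. Forward-check [3, 4, 2] * [1, 2]: y[0] = 3×1 = 3; y[1] = 3×2 + 4×1 = 10; y[2] = 4×2 + 2×1 = 10; y[3] = 2×2 = 4 → [3, 10, 10, 4] ✓

[1, 2]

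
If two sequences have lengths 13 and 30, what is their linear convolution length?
Linear/full convolution length: m + n - 1 = 13 + 30 - 1 = 42

42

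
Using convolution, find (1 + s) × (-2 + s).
Ascending coefficients: a = [1, 1], b = [-2, 1]. c[0] = 1×-2 = -2; c[1] = 1×1 + 1×-2 = -1; c[2] = 1×1 = 1. Result coefficients: [-2, -1, 1] → -2 - s + s^2

-2 - s + s^2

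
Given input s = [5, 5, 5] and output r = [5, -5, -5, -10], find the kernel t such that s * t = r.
Output length 4 = len(s) + len(t) - 1 ⇒ len(t) = 2. Solve t forward using t[k] = (r[k] - Σ_{i≥1} s[i]·t[k-i]) / s[0]: t[0] = r[0] / s[0] = 5 / 5 = 1; t[1] = (r[1] - 5×1) / s[0] = (-5 - 5×1) / 5 = -2. So t = [1, -2]. Forward-check [5, 5, 5] * [1, -2]: r[0] = 5×1 = 5; r[1] = 5×-2 + 5×1 = -5; r[2] = 5×-2 + 5×1 = -5; r[3] = 5×-2 = -10 → [5, -5, -5, -10] ✓

[1, -2]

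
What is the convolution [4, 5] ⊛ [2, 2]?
y[0] = 4×2 = 8; y[1] = 4×2 + 5×2 = 18; y[2] = 5×2 = 10

[8, 18, 10]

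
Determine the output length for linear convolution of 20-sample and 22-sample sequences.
Linear/full convolution length: m + n - 1 = 20 + 22 - 1 = 41

41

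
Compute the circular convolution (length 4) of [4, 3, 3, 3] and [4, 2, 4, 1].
Use y[k] = Σ_j x[j]·h[(k-j) mod 4]. y[0] = 4×4 + 3×1 + 3×4 + 3×2 = 37; y[1] = 4×2 + 3×4 + 3×1 + 3×4 = 35; y[2] = 4×4 + 3×2 + 3×4 + 3×1 = 37; y[3] = 4×1 + 3×4 + 3×2 + 3×4 = 34. Result: [37, 35, 37, 34]

[37, 35, 37, 34]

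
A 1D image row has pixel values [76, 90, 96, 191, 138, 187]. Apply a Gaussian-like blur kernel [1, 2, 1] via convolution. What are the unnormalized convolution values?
Convolve image row [76, 90, 96, 191, 138, 187] with kernel [1, 2, 1]: y[0] = 76×1 = 76; y[1] = 76×2 + 90×1 = 242; y[2] = 76×1 + 90×2 + 96×1 = 352; y[3] = 90×1 + 96×2 + 191×1 = 473; y[4] = 96×1 + 191×2 + 138×1 = 616; y[5] = 191×1 + 138×2 + 187×1 = 654; y[6] = 138×1 + 187×2 = 512; y[7] = 187×1 = 187 → [76, 242, 352, 473, 616, 654, 512, 187]. Normalization factor = sum(kernel) = 4.

[76, 242, 352, 473, 616, 654, 512, 187]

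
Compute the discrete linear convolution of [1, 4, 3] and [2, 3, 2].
y[0] = 1×2 = 2; y[1] = 1×3 + 4×2 = 11; y[2] = 1×2 + 4×3 + 3×2 = 20; y[3] = 4×2 + 3×3 = 17; y[4] = 3×2 = 6

[2, 11, 20, 17, 6]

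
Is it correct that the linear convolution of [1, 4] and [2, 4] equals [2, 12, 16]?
Recompute linear convolution of [1, 4] and [2, 4]: y[0] = 1×2 = 2; y[1] = 1×4 + 4×2 = 12; y[2] = 4×4 = 16 → [2, 12, 16]. Given [2, 12, 16] matches, so answer: Yes

Yes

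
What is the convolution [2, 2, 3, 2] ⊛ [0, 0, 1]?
y[0] = 2×0 = 0; y[1] = 2×0 + 2×0 = 0; y[2] = 2×1 + 2×0 + 3×0 = 2; y[3] = 2×1 + 3×0 + 2×0 = 2; y[4] = 3×1 + 2×0 = 3; y[5] = 2×1 = 2

[0, 0, 2, 2, 3, 2]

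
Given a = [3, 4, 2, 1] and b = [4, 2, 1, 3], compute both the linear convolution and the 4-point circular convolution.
Linear: y_lin[0] = 3×4 = 12; y_lin[1] = 3×2 + 4×4 = 22; y_lin[2] = 3×1 + 4×2 + 2×4 = 19; y_lin[3] = 3×3 + 4×1 + 2×2 + 1×4 = 21; y_lin[4] = 4×3 + 2×1 + 1×2 = 16; y_lin[5] = 2×3 + 1×1 = 7; y_lin[6] = 1×3 = 3 → [12, 22, 19, 21, 16, 7, 3]. Circular (length 4): y[0] = 3×4 + 4×3 + 2×1 + 1×2 = 28; y[1] = 3×2 + 4×4 + 2×3 + 1×1 = 29; y[2] = 3×1 + 4×2 + 2×4 + 1×3 = 22; y[3] = 3×3 + 4×1 + 2×2 + 1×4 = 21 → [28, 29, 22, 21]

Linear: [12, 22, 19, 21, 16, 7, 3], Circular: [28, 29, 22, 21]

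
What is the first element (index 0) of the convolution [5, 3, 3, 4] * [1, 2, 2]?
Use y[k] = Σ_i a[i]·b[k-i] at k=0. y[0] = 5×1 = 5

5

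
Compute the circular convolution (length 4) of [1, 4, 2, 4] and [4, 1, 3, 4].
Use y[k] = Σ_j a[j]·b[(k-j) mod 4]. y[0] = 1×4 + 4×4 + 2×3 + 4×1 = 30; y[1] = 1×1 + 4×4 + 2×4 + 4×3 = 37; y[2] = 1×3 + 4×1 + 2×4 + 4×4 = 31; y[3] = 1×4 + 4×3 + 2×1 + 4×4 = 34. Result: [30, 37, 31, 34]

[30, 37, 31, 34]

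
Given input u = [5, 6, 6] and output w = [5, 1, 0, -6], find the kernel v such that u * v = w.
Output length 4 = len(u) + len(v) - 1 ⇒ len(v) = 2. Solve v forward using v[k] = (w[k] - Σ_{i≥1} u[i]·v[k-i]) / u[0]: v[0] = w[0] / u[0] = 5 / 5 = 1; v[1] = (w[1] - 6×1) / u[0] = (1 - 6×1) / 5 = -1. So v = [1, -1]. Forward-check [5, 6, 6] * [1, -1]: w[0] = 5×1 = 5; w[1] = 5×-1 + 6×1 = 1; w[2] = 6×-1 + 6×1 = 0; w[3] = 6×-1 = -6 → [5, 1, 0, -6] ✓

[1, -1]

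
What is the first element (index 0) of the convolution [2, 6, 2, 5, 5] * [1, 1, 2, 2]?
Use y[k] = Σ_i a[i]·b[k-i] at k=0. y[0] = 2×1 = 2

2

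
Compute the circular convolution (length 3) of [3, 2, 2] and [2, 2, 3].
Use y[k] = Σ_j s[j]·t[(k-j) mod 3]. y[0] = 3×2 + 2×3 + 2×2 = 16; y[1] = 3×2 + 2×2 + 2×3 = 16; y[2] = 3×3 + 2×2 + 2×2 = 17. Result: [16, 16, 17]

[16, 16, 17]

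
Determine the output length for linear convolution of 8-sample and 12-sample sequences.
Linear/full convolution length: m + n - 1 = 8 + 12 - 1 = 19

19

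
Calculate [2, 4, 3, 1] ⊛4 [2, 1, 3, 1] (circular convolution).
Use y[k] = Σ_j a[j]·b[(k-j) mod 4]. y[0] = 2×2 + 4×1 + 3×3 + 1×1 = 18; y[1] = 2×1 + 4×2 + 3×1 + 1×3 = 16; y[2] = 2×3 + 4×1 + 3×2 + 1×1 = 17; y[3] = 2×1 + 4×3 + 3×1 + 1×2 = 19. Result: [18, 16, 17, 19]

[18, 16, 17, 19]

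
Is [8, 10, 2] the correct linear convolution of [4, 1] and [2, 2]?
Recompute linear convolution of [4, 1] and [2, 2]: y[0] = 4×2 = 8; y[1] = 4×2 + 1×2 = 10; y[2] = 1×2 = 2 → [8, 10, 2]. Given [8, 10, 2] matches, so answer: Yes

Yes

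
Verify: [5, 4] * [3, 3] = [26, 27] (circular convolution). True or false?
Recompute circular convolution of [5, 4] and [3, 3]: y[0] = 5×3 + 4×3 = 27; y[1] = 5×3 + 4×3 = 27 → [27, 27]. Compare to given [26, 27]: they differ at index 0: given 26, correct 27, so answer: No

No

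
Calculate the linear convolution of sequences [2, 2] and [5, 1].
y[0] = 2×5 = 10; y[1] = 2×1 + 2×5 = 12; y[2] = 2×1 = 2

[10, 12, 2]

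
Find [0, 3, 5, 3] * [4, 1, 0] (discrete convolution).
y[0] = 0×4 = 0; y[1] = 0×1 + 3×4 = 12; y[2] = 0×0 + 3×1 + 5×4 = 23; y[3] = 3×0 + 5×1 + 3×4 = 17; y[4] = 5×0 + 3×1 = 3; y[5] = 3×0 = 0

[0, 12, 23, 17, 3, 0]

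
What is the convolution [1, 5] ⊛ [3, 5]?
y[0] = 1×3 = 3; y[1] = 1×5 + 5×3 = 20; y[2] = 5×5 = 25

[3, 20, 25]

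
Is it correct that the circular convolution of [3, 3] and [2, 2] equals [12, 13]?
Recompute circular convolution of [3, 3] and [2, 2]: y[0] = 3×2 + 3×2 = 12; y[1] = 3×2 + 3×2 = 12 → [12, 12]. Compare to given [12, 13]: they differ at index 1: given 13, correct 12, so answer: No

No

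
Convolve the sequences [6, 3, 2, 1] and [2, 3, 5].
y[0] = 6×2 = 12; y[1] = 6×3 + 3×2 = 24; y[2] = 6×5 + 3×3 + 2×2 = 43; y[3] = 3×5 + 2×3 + 1×2 = 23; y[4] = 2×5 + 1×3 = 13; y[5] = 1×5 = 5

[12, 24, 43, 23, 13, 5]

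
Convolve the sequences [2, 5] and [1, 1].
y[0] = 2×1 = 2; y[1] = 2×1 + 5×1 = 7; y[2] = 5×1 = 5

[2, 7, 5]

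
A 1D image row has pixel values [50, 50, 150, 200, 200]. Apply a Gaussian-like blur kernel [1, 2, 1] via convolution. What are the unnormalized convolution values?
Convolve image row [50, 50, 150, 200, 200] with kernel [1, 2, 1]: y[0] = 50×1 = 50; y[1] = 50×2 + 50×1 = 150; y[2] = 50×1 + 50×2 + 150×1 = 300; y[3] = 50×1 + 150×2 + 200×1 = 550; y[4] = 150×1 + 200×2 + 200×1 = 750; y[5] = 200×1 + 200×2 = 600; y[6] = 200×1 = 200 → [50, 150, 300, 550, 750, 600, 200]. Normalization factor = sum(kernel) = 4.

[50, 150, 300, 550, 750, 600, 200]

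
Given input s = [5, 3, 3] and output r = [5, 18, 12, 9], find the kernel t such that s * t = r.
Output length 4 = len(s) + len(t) - 1 ⇒ len(t) = 2. Solve t forward using t[k] = (r[k] - Σ_{i≥1} s[i]·t[k-i]) / s[0]: t[0] = r[0] / s[0] = 5 / 5 = 1; t[1] = (r[1] - 3×1) / s[0] = (18 - 3×1) / 5 = 3. So t = [1, 3]. Forward-check [5, 3, 3] * [1, 3]: r[0] = 5×1 = 5; r[1] = 5×3 + 3×1 = 18; r[2] = 3×3 + 3×1 = 12; r[3] = 3×3 = 9 → [5, 18, 12, 9] ✓

[1, 3]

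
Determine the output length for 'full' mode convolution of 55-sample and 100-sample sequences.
Linear/full convolution length: m + n - 1 = 55 + 100 - 1 = 154

154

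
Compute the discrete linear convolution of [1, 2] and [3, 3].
y[0] = 1×3 = 3; y[1] = 1×3 + 2×3 = 9; y[2] = 2×3 = 6

[3, 9, 6]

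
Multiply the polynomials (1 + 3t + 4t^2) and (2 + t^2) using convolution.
Ascending coefficients: a = [1, 3, 4], b = [2, 0, 1]. c[0] = 1×2 = 2; c[1] = 1×0 + 3×2 = 6; c[2] = 1×1 + 3×0 + 4×2 = 9; c[3] = 3×1 + 4×0 = 3; c[4] = 4×1 = 4. Result coefficients: [2, 6, 9, 3, 4] → 2 + 6t + 9t^2 + 3t^3 + 4t^4

2 + 6t + 9t^2 + 3t^3 + 4t^4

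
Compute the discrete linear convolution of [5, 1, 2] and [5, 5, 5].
y[0] = 5×5 = 25; y[1] = 5×5 + 1×5 = 30; y[2] = 5×5 + 1×5 + 2×5 = 40; y[3] = 1×5 + 2×5 = 15; y[4] = 2×5 = 10

[25, 30, 40, 15, 10]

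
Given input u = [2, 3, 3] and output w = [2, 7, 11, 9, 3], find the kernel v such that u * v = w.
Output length 5 = len(u) + len(v) - 1 ⇒ len(v) = 3. Solve v forward using v[k] = (w[k] - Σ_{i≥1} u[i]·v[k-i]) / u[0]: v[0] = w[0] / u[0] = 2 / 2 = 1; v[1] = (w[1] - 3×1) / u[0] = (7 - 3×1) / 2 = 2; v[2] = (w[2] - 3×2 - 3×1) / u[0] = (11 - 3×2 - 3×1) / 2 = 1. So v = [1, 2, 1]. Forward-check [2, 3, 3] * [1, 2, 1]: w[0] = 2×1 = 2; w[1] = 2×2 + 3×1 = 7; w[2] = 2×1 + 3×2 + 3×1 = 11; w[3] = 3×1 + 3×2 = 9; w[4] = 3×1 = 3 → [2, 7, 11, 9, 3] ✓

[1, 2, 1]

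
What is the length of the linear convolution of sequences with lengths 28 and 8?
Linear/full convolution length: m + n - 1 = 28 + 8 - 1 = 35

35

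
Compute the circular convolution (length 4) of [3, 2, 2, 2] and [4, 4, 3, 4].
Use y[k] = Σ_j a[j]·b[(k-j) mod 4]. y[0] = 3×4 + 2×4 + 2×3 + 2×4 = 34; y[1] = 3×4 + 2×4 + 2×4 + 2×3 = 34; y[2] = 3×3 + 2×4 + 2×4 + 2×4 = 33; y[3] = 3×4 + 2×3 + 2×4 + 2×4 = 34. Result: [34, 34, 33, 34]

[34, 34, 33, 34]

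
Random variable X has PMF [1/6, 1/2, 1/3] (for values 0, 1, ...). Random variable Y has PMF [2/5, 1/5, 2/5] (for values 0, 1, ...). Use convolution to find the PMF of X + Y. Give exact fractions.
P(X+Y=k) = Σ_i P(X=i)·P(Y=k-i) — a convolution of [1/6, 1/2, 1/3] and [2/5, 1/5, 2/5]. P(X+Y=0) = (1/6)×(2/5) = 1/15; P(X+Y=1) = (1/6)×(1/5) + (1/2)×(2/5) = 1/30 + 1/5 = 7/30; P(X+Y=2) = (1/6)×(2/5) + (1/2)×(1/5) + (1/3)×(2/5) = 1/15 + 1/10 + 2/15 = 3/10; P(X+Y=3) = (1/2)×(2/5) + (1/3)×(1/5) = 1/5 + 1/15 = 4/15; P(X+Y=4) = (1/3)×(2/5) = 2/15. PMF: [1/15, 7/30, 3/10, 4/15, 2/15] (sums to 1 ✓)

[1/15, 7/30, 3/10, 4/15, 2/15]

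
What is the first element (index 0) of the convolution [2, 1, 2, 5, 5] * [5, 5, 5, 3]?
Use y[k] = Σ_i a[i]·b[k-i] at k=0. y[0] = 2×5 = 10

10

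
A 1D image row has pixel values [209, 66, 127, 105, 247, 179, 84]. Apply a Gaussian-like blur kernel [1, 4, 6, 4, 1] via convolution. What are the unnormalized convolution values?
Convolve image row [209, 66, 127, 105, 247, 179, 84] with kernel [1, 4, 6, 4, 1]: y[0] = 209×1 = 209; y[1] = 209×4 + 66×1 = 902; y[2] = 209×6 + 66×4 + 127×1 = 1645; y[3] = 209×4 + 66×6 + 127×4 + 105×1 = 1845; y[4] = 209×1 + 66×4 + 127×6 + 105×4 + 247×1 = 1902; y[5] = 66×1 + 127×4 + 105×6 + 247×4 + 179×1 = 2371; y[6] = 127×1 + 105×4 + 247×6 + 179×4 + 84×1 = 2829; y[7] = 105×1 + 247×4 + 179×6 + 84×4 = 2503; y[8] = 247×1 + 179×4 + 84×6 = 1467; y[9] = 179×1 + 84×4 = 515; y[10] = 84×1 = 84 → [209, 902, 1645, 1845, 1902, 2371, 2829, 2503, 1467, 515, 84]. Normalization factor = sum(kernel) = 16.

[209, 902, 1645, 1845, 1902, 2371, 2829, 2503, 1467, 515, 84]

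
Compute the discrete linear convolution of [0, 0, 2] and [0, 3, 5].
y[0] = 0×0 = 0; y[1] = 0×3 + 0×0 = 0; y[2] = 0×5 + 0×3 + 2×0 = 0; y[3] = 0×5 + 2×3 = 6; y[4] = 2×5 = 10

[0, 0, 0, 6, 10]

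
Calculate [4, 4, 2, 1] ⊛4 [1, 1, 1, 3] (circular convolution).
Use y[k] = Σ_j a[j]·b[(k-j) mod 4]. y[0] = 4×1 + 4×3 + 2×1 + 1×1 = 19; y[1] = 4×1 + 4×1 + 2×3 + 1×1 = 15; y[2] = 4×1 + 4×1 + 2×1 + 1×3 = 13; y[3] = 4×3 + 4×1 + 2×1 + 1×1 = 19. Result: [19, 15, 13, 19]

[19, 15, 13, 19]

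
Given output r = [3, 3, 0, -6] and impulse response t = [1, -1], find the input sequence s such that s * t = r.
Deconvolve r=[3, 3, 0, -6] by t=[1, -1]. Since t[0]=1, solve forward: s[0] = r[0] / 1 = 3; s[1] = (r[1] - 3×-1) / 1 = 6; s[2] = (r[2] - 6×-1) / 1 = 6. So s = [3, 6, 6]. Check by forward convolution: r[0] = 3×1 = 3; r[1] = 3×-1 + 6×1 = 3; r[2] = 6×-1 + 6×1 = 0; r[3] = 6×-1 = -6

[3, 6, 6]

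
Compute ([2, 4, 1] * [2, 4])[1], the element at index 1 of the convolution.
Use y[k] = Σ_i a[i]·b[k-i] at k=1. y[1] = 2×4 + 4×2 = 16

16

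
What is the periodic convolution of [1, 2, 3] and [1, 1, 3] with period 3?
Use y[k] = Σ_j f[j]·g[(k-j) mod 3]. y[0] = 1×1 + 2×3 + 3×1 = 10; y[1] = 1×1 + 2×1 + 3×3 = 12; y[2] = 1×3 + 2×1 + 3×1 = 8. Result: [10, 12, 8]

[10, 12, 8]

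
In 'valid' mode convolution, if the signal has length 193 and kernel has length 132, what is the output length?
'Valid' mode counts only positions where the kernel fully overlaps the signal: m - n + 1 = 193 - 132 + 1 = 62

62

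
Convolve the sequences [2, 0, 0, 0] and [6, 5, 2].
y[0] = 2×6 = 12; y[1] = 2×5 + 0×6 = 10; y[2] = 2×2 + 0×5 + 0×6 = 4; y[3] = 0×2 + 0×5 + 0×6 = 0; y[4] = 0×2 + 0×5 = 0; y[5] = 0×2 = 0

[12, 10, 4, 0, 0, 0]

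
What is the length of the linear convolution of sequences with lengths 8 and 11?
Linear/full convolution length: m + n - 1 = 8 + 11 - 1 = 18

18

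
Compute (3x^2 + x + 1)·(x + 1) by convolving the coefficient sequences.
Ascending coefficients: a = [1, 1, 3], b = [1, 1]. c[0] = 1×1 = 1; c[1] = 1×1 + 1×1 = 2; c[2] = 1×1 + 3×1 = 4; c[3] = 3×1 = 3. Result coefficients: [1, 2, 4, 3] → 3x^3 + 4x^2 + 2x + 1

3x^3 + 4x^2 + 2x + 1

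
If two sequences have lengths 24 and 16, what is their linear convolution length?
Linear/full convolution length: m + n - 1 = 24 + 16 - 1 = 39

39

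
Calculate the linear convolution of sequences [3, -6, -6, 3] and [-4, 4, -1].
y[0] = 3×-4 = -12; y[1] = 3×4 + -6×-4 = 36; y[2] = 3×-1 + -6×4 + -6×-4 = -3; y[3] = -6×-1 + -6×4 + 3×-4 = -30; y[4] = -6×-1 + 3×4 = 18; y[5] = 3×-1 = -3

[-12, 36, -3, -30, 18, -3]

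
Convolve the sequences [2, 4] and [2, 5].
y[0] = 2×2 = 4; y[1] = 2×5 + 4×2 = 18; y[2] = 4×5 = 20

[4, 18, 20]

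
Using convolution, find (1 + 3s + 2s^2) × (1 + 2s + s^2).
Ascending coefficients: a = [1, 3, 2], b = [1, 2, 1]. c[0] = 1×1 = 1; c[1] = 1×2 + 3×1 = 5; c[2] = 1×1 + 3×2 + 2×1 = 9; c[3] = 3×1 + 2×2 = 7; c[4] = 2×1 = 2. Result coefficients: [1, 5, 9, 7, 2] → 1 + 5s + 9s^2 + 7s^3 + 2s^4

1 + 5s + 9s^2 + 7s^3 + 2s^4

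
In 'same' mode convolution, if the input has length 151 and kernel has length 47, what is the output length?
'Same' mode returns an output with the same length as the input: 151

151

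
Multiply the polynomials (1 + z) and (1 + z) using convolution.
Ascending coefficients: a = [1, 1], b = [1, 1]. c[0] = 1×1 = 1; c[1] = 1×1 + 1×1 = 2; c[2] = 1×1 = 1. Result coefficients: [1, 2, 1] → 1 + 2z + z^2

1 + 2z + z^2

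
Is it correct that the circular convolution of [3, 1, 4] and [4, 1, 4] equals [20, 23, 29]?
Recompute circular convolution of [3, 1, 4] and [4, 1, 4]: y[0] = 3×4 + 1×4 + 4×1 = 20; y[1] = 3×1 + 1×4 + 4×4 = 23; y[2] = 3×4 + 1×1 + 4×4 = 29 → [20, 23, 29]. Given [20, 23, 29] matches, so answer: Yes

Yes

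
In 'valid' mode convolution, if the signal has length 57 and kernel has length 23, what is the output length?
'Valid' mode counts only positions where the kernel fully overlaps the signal: m - n + 1 = 57 - 23 + 1 = 35

35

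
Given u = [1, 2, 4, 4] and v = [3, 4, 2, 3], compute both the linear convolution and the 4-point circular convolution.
Linear: y_lin[0] = 1×3 = 3; y_lin[1] = 1×4 + 2×3 = 10; y_lin[2] = 1×2 + 2×4 + 4×3 = 22; y_lin[3] = 1×3 + 2×2 + 4×4 + 4×3 = 35; y_lin[4] = 2×3 + 4×2 + 4×4 = 30; y_lin[5] = 4×3 + 4×2 = 20; y_lin[6] = 4×3 = 12 → [3, 10, 22, 35, 30, 20, 12]. Circular (length 4): y[0] = 1×3 + 2×3 + 4×2 + 4×4 = 33; y[1] = 1×4 + 2×3 + 4×3 + 4×2 = 30; y[2] = 1×2 + 2×4 + 4×3 + 4×3 = 34; y[3] = 1×3 + 2×2 + 4×4 + 4×3 = 35 → [33, 30, 34, 35]

Linear: [3, 10, 22, 35, 30, 20, 12], Circular: [33, 30, 34, 35]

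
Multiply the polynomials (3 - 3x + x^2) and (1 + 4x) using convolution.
Ascending coefficients: a = [3, -3, 1], b = [1, 4]. c[0] = 3×1 = 3; c[1] = 3×4 + -3×1 = 9; c[2] = -3×4 + 1×1 = -11; c[3] = 1×4 = 4. Result coefficients: [3, 9, -11, 4] → 3 + 9x - 11x^2 + 4x^3

3 + 9x - 11x^2 + 4x^3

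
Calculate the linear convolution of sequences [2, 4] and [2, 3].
y[0] = 2×2 = 4; y[1] = 2×3 + 4×2 = 14; y[2] = 4×3 = 12

[4, 14, 12]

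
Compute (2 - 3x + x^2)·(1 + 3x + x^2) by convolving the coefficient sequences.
Ascending coefficients: a = [2, -3, 1], b = [1, 3, 1]. c[0] = 2×1 = 2; c[1] = 2×3 + -3×1 = 3; c[2] = 2×1 + -3×3 + 1×1 = -6; c[3] = -3×1 + 1×3 = 0; c[4] = 1×1 = 1. Result coefficients: [2, 3, -6, 0, 1] → 2 + 3x - 6x^2 + x^4

2 + 3x - 6x^2 + x^4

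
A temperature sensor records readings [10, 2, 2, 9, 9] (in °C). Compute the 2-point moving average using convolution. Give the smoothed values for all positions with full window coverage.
2-point moving average kernel = [1, 1]. Apply in 'valid' mode (full window coverage): avg[0] = (10 + 2) / 2 = 6.0; avg[1] = (2 + 2) / 2 = 2.0; avg[2] = (2 + 9) / 2 = 5.5; avg[3] = (9 + 9) / 2 = 9.0. Smoothed values: [6.0, 2.0, 5.5, 9.0]

[6.0, 2.0, 5.5, 9.0]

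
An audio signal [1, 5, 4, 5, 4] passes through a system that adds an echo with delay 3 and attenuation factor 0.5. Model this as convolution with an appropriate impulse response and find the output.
Direct-path + delayed-attenuated-path model → impulse response h = [1, 0, 0, 0.5] (1 at lag 0, 0.5 at lag 3). Output y[n] = x[n] + 0.5·x[n - 3] (with x[n] = 0 outside 0..4): y[0] = 1 + 0.5×0 = 1; y[1] = 5 + 0.5×0 = 5; y[2] = 4 + 0.5×0 = 4; y[3] = 5 + 0.5×1 = 5.5; y[4] = 4 + 0.5×5 = 6.5; y[5] = 0 + 0.5×4 = 2.0; y[6] = 0 + 0.5×5 = 2.5; y[7] = 0 + 0.5×4 = 2.0. So y = [1, 5, 4, 5.5, 6.5, 2.0, 2.5, 2.0]

[1, 5, 4, 5.5, 6.5, 2.0, 2.5, 2.0]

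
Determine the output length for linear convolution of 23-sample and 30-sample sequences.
Linear/full convolution length: m + n - 1 = 23 + 30 - 1 = 52

52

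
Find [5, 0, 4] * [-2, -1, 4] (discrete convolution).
y[0] = 5×-2 = -10; y[1] = 5×-1 + 0×-2 = -5; y[2] = 5×4 + 0×-1 + 4×-2 = 12; y[3] = 0×4 + 4×-1 = -4; y[4] = 4×4 = 16

[-10, -5, 12, -4, 16]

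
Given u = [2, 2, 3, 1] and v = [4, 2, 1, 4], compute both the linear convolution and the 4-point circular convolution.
Linear: y_lin[0] = 2×4 = 8; y_lin[1] = 2×2 + 2×4 = 12; y_lin[2] = 2×1 + 2×2 + 3×4 = 18; y_lin[3] = 2×4 + 2×1 + 3×2 + 1×4 = 20; y_lin[4] = 2×4 + 3×1 + 1×2 = 13; y_lin[5] = 3×4 + 1×1 = 13; y_lin[6] = 1×4 = 4 → [8, 12, 18, 20, 13, 13, 4]. Circular (length 4): y[0] = 2×4 + 2×4 + 3×1 + 1×2 = 21; y[1] = 2×2 + 2×4 + 3×4 + 1×1 = 25; y[2] = 2×1 + 2×2 + 3×4 + 1×4 = 22; y[3] = 2×4 + 2×1 + 3×2 + 1×4 = 20 → [21, 25, 22, 20]

Linear: [8, 12, 18, 20, 13, 13, 4], Circular: [21, 25, 22, 20]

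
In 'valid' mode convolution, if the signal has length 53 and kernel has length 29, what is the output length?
'Valid' mode counts only positions where the kernel fully overlaps the signal: m - n + 1 = 53 - 29 + 1 = 25

25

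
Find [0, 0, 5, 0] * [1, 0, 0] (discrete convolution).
y[0] = 0×1 = 0; y[1] = 0×0 + 0×1 = 0; y[2] = 0×0 + 0×0 + 5×1 = 5; y[3] = 0×0 + 5×0 + 0×1 = 0; y[4] = 5×0 + 0×0 = 0; y[5] = 0×0 = 0

[0, 0, 5, 0, 0, 0]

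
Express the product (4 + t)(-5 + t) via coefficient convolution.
Ascending coefficients: a = [4, 1], b = [-5, 1]. c[0] = 4×-5 = -20; c[1] = 4×1 + 1×-5 = -1; c[2] = 1×1 = 1. Result coefficients: [-20, -1, 1] → -20 - t + t^2

-20 - t + t^2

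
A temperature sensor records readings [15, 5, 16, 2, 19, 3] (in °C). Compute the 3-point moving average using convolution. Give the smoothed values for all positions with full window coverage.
3-point moving average kernel = [1, 1, 1]. Apply in 'valid' mode (full window coverage): avg[0] = (15 + 5 + 16) / 3 = 12.0; avg[1] = (5 + 16 + 2) / 3 = 7.67; avg[2] = (16 + 2 + 19) / 3 = 12.33; avg[3] = (2 + 19 + 3) / 3 = 8.0. Smoothed values: [12.0, 7.67, 12.33, 8.0]

[12.0, 7.67, 12.33, 8.0]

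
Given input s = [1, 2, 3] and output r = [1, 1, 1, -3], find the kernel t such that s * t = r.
Output length 4 = len(s) + len(t) - 1 ⇒ len(t) = 2. Solve t forward using t[k] = (r[k] - Σ_{i≥1} s[i]·t[k-i]) / s[0]: t[0] = r[0] / s[0] = 1 / 1 = 1; t[1] = (r[1] - 2×1) / s[0] = (1 - 2×1) / 1 = -1. So t = [1, -1]. Forward-check [1, 2, 3] * [1, -1]: r[0] = 1×1 = 1; r[1] = 1×-1 + 2×1 = 1; r[2] = 2×-1 + 3×1 = 1; r[3] = 3×-1 = -3 → [1, 1, 1, -3] ✓

[1, -1]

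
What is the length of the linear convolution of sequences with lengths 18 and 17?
Linear/full convolution length: m + n - 1 = 18 + 17 - 1 = 34

34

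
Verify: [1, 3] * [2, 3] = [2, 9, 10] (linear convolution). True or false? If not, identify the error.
Recompute linear convolution of [1, 3] and [2, 3]: y[0] = 1×2 = 2; y[1] = 1×3 + 3×2 = 9; y[2] = 3×3 = 9 → [2, 9, 9]. Compare to given [2, 9, 10]: they differ at index 2: given 10, correct 9, so answer: No

No. Error at index 2: given 10, correct 9.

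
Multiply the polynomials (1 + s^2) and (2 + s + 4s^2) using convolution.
Ascending coefficients: a = [1, 0, 1], b = [2, 1, 4]. c[0] = 1×2 = 2; c[1] = 1×1 + 0×2 = 1; c[2] = 1×4 + 0×1 + 1×2 = 6; c[3] = 0×4 + 1×1 = 1; c[4] = 1×4 = 4. Result coefficients: [2, 1, 6, 1, 4] → 2 + s + 6s^2 + s^3 + 4s^4

2 + s + 6s^2 + s^3 + 4s^4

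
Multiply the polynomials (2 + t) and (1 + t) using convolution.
Ascending coefficients: a = [2, 1], b = [1, 1]. c[0] = 2×1 = 2; c[1] = 2×1 + 1×1 = 3; c[2] = 1×1 = 1. Result coefficients: [2, 3, 1] → 2 + 3t + t^2

2 + 3t + t^2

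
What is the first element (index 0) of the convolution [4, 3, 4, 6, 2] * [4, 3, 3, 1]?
Use y[k] = Σ_i a[i]·b[k-i] at k=0. y[0] = 4×4 = 16

16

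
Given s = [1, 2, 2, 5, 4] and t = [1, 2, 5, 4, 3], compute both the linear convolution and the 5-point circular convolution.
Linear: y_lin[0] = 1×1 = 1; y_lin[1] = 1×2 + 2×1 = 4; y_lin[2] = 1×5 + 2×2 + 2×1 = 11; y_lin[3] = 1×4 + 2×5 + 2×2 + 5×1 = 23; y_lin[4] = 1×3 + 2×4 + 2×5 + 5×2 + 4×1 = 35; y_lin[5] = 2×3 + 2×4 + 5×5 + 4×2 = 47; y_lin[6] = 2×3 + 5×4 + 4×5 = 46; y_lin[7] = 5×3 + 4×4 = 31; y_lin[8] = 4×3 = 12 → [1, 4, 11, 23, 35, 47, 46, 31, 12]. Circular (length 5): y[0] = 1×1 + 2×3 + 2×4 + 5×5 + 4×2 = 48; y[1] = 1×2 + 2×1 + 2×3 + 5×4 + 4×5 = 50; y[2] = 1×5 + 2×2 + 2×1 + 5×3 + 4×4 = 42; y[3] = 1×4 + 2×5 + 2×2 + 5×1 + 4×3 = 35; y[4] = 1×3 + 2×4 + 2×5 + 5×2 + 4×1 = 35 → [48, 50, 42, 35, 35]

Linear: [1, 4, 11, 23, 35, 47, 46, 31, 12], Circular: [48, 50, 42, 35, 35]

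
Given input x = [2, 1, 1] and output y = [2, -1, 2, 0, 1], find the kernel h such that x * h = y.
Output length 5 = len(x) + len(h) - 1 ⇒ len(h) = 3. Solve h forward using h[k] = (y[k] - Σ_{i≥1} x[i]·h[k-i]) / x[0]: h[0] = y[0] / x[0] = 2 / 2 = 1; h[1] = (y[1] - 1×1) / x[0] = (-1 - 1×1) / 2 = -1; h[2] = (y[2] - 1×-1 - 1×1) / x[0] = (2 - 1×-1 - 1×1) / 2 = 1. So h = [1, -1, 1]. Forward-check [2, 1, 1] * [1, -1, 1]: y[0] = 2×1 = 2; y[1] = 2×-1 + 1×1 = -1; y[2] = 2×1 + 1×-1 + 1×1 = 2; y[3] = 1×1 + 1×-1 = 0; y[4] = 1×1 = 1 → [2, -1, 2, 0, 1] ✓

[1, -1, 1]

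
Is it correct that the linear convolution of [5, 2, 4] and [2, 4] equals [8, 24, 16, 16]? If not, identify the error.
Recompute linear convolution of [5, 2, 4] and [2, 4]: y[0] = 5×2 = 10; y[1] = 5×4 + 2×2 = 24; y[2] = 2×4 + 4×2 = 16; y[3] = 4×4 = 16 → [10, 24, 16, 16]. Compare to given [8, 24, 16, 16]: they differ at index 0: given 8, correct 10, so answer: No

No. Error at index 0: given 8, correct 10.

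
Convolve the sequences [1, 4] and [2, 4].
y[0] = 1×2 = 2; y[1] = 1×4 + 4×2 = 12; y[2] = 4×4 = 16

[2, 12, 16]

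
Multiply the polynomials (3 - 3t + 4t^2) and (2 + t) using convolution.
Ascending coefficients: a = [3, -3, 4], b = [2, 1]. c[0] = 3×2 = 6; c[1] = 3×1 + -3×2 = -3; c[2] = -3×1 + 4×2 = 5; c[3] = 4×1 = 4. Result coefficients: [6, -3, 5, 4] → 6 - 3t + 5t^2 + 4t^3

6 - 3t + 5t^2 + 4t^3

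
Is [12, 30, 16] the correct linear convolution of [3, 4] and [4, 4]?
Recompute linear convolution of [3, 4] and [4, 4]: y[0] = 3×4 = 12; y[1] = 3×4 + 4×4 = 28; y[2] = 4×4 = 16 → [12, 28, 16]. Compare to given [12, 30, 16]: they differ at index 1: given 30, correct 28, so answer: No

No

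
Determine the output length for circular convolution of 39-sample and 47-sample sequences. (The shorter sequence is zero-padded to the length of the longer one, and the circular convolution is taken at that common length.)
Circular convolution (zero-padding the shorter input) has length max(m, n) = max(39, 47) = 47

47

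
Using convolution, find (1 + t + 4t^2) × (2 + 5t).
Ascending coefficients: a = [1, 1, 4], b = [2, 5]. c[0] = 1×2 = 2; c[1] = 1×5 + 1×2 = 7; c[2] = 1×5 + 4×2 = 13; c[3] = 4×5 = 20. Result coefficients: [2, 7, 13, 20] → 2 + 7t + 13t^2 + 20t^3

2 + 7t + 13t^2 + 20t^3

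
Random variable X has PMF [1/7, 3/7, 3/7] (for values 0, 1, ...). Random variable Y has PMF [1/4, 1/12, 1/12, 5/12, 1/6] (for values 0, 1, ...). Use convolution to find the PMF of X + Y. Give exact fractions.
P(X+Y=k) = Σ_i P(X=i)·P(Y=k-i) — a convolution of [1/7, 3/7, 3/7] and [1/4, 1/12, 1/12, 5/12, 1/6]. P(X+Y=0) = (1/7)×(1/4) = 1/28; P(X+Y=1) = (1/7)×(1/12) + (3/7)×(1/4) = 1/84 + 3/28 = 5/42; P(X+Y=2) = (1/7)×(1/12) + (3/7)×(1/12) + (3/7)×(1/4) = 1/84 + 1/28 + 3/28 = 13/84; P(X+Y=3) = (1/7)×(5/12) + (3/7)×(1/12) + (3/7)×(1/12) = 5/84 + 1/28 + 1/28 = 11/84; P(X+Y=4) = (1/7)×(1/6) + (3/7)×(5/12) + (3/7)×(1/12) = 1/42 + 5/28 + 1/28 = 5/21; P(X+Y=5) = (3/7)×(1/6) + (3/7)×(5/12) = 1/14 + 5/28 = 1/4; P(X+Y=6) = (3/7)×(1/6) = 1/14. PMF: [1/28, 5/42, 13/84, 11/84, 5/21, 1/4, 1/14] (sums to 1 ✓)

[1/28, 5/42, 13/84, 11/84, 5/21, 1/4, 1/14]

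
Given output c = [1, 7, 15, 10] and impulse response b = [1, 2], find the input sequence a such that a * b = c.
Deconvolve c=[1, 7, 15, 10] by b=[1, 2]. Since b[0]=1, solve forward: a[0] = c[0] / 1 = 1; a[1] = (c[1] - 1×2) / 1 = 5; a[2] = (c[2] - 5×2) / 1 = 5. So a = [1, 5, 5]. Check by forward convolution: c[0] = 1×1 = 1; c[1] = 1×2 + 5×1 = 7; c[2] = 5×2 + 5×1 = 15; c[3] = 5×2 = 10

[1, 5, 5]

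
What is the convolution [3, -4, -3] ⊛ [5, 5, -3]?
y[0] = 3×5 = 15; y[1] = 3×5 + -4×5 = -5; y[2] = 3×-3 + -4×5 + -3×5 = -44; y[3] = -4×-3 + -3×5 = -3; y[4] = -3×-3 = 9

[15, -5, -44, -3, 9]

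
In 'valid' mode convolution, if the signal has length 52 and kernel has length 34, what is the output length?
'Valid' mode counts only positions where the kernel fully overlaps the signal: m - n + 1 = 52 - 34 + 1 = 19

19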